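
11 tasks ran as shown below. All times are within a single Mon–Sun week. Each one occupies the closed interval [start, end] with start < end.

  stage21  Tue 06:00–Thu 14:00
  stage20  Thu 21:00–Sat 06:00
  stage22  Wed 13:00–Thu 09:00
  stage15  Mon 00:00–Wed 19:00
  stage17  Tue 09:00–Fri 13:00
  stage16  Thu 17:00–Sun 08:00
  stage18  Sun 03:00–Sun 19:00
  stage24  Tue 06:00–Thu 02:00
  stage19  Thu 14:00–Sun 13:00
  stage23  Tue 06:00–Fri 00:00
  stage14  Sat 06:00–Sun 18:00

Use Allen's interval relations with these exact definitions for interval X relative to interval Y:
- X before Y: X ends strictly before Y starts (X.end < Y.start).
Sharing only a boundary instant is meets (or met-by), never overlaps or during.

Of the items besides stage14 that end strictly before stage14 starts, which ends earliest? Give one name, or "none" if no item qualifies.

Target stage14 = [Sat 06:00, Sun 18:00].
stage15 [Mon 00:00, Wed 19:00] → before → candidate.
stage16 [Thu 17:00, Sun 08:00] → overlaps → excluded.
stage17 [Tue 09:00, Fri 13:00] → before → candidate.
stage18 [Sun 03:00, Sun 19:00] → overlapped-by → excluded.
stage19 [Thu 14:00, Sun 13:00] → overlaps → excluded.
stage20 [Thu 21:00, Sat 06:00] → meets → excluded.
stage21 [Tue 06:00, Thu 14:00] → before → candidate.
stage22 [Wed 13:00, Thu 09:00] → before → candidate.
stage23 [Tue 06:00, Fri 00:00] → before → candidate.
stage24 [Tue 06:00, Thu 02:00] → before → candidate.
Among candidates, earliest end is Wed 19:00 → stage15.

stage15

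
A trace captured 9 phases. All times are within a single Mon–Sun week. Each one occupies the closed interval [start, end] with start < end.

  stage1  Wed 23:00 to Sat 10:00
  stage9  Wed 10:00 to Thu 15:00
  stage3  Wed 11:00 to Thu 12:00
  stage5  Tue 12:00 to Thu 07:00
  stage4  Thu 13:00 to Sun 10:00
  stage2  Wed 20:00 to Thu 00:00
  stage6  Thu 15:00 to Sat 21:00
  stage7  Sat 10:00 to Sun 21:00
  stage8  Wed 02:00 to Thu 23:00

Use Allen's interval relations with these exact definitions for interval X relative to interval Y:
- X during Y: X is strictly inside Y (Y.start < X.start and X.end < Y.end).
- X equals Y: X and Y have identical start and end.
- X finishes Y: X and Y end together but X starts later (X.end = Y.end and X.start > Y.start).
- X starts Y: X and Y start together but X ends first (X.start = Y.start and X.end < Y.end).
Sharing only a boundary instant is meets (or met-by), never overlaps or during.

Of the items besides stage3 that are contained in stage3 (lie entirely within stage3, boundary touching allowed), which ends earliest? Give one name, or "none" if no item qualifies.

stage2

Target stage3 = [Wed 11:00, Thu 12:00].
stage1 [Wed 23:00, Sat 10:00] → overlapped-by → excluded.
stage2 [Wed 20:00, Thu 00:00] → during → candidate.
stage4 [Thu 13:00, Sun 10:00] → after → excluded.
stage5 [Tue 12:00, Thu 07:00] → overlaps → excluded.
stage6 [Thu 15:00, Sat 21:00] → after → excluded.
stage7 [Sat 10:00, Sun 21:00] → after → excluded.
stage8 [Wed 02:00, Thu 23:00] → contains → excluded.
stage9 [Wed 10:00, Thu 15:00] → contains → excluded.
Among candidates, earliest end is Thu 00:00 → stage2.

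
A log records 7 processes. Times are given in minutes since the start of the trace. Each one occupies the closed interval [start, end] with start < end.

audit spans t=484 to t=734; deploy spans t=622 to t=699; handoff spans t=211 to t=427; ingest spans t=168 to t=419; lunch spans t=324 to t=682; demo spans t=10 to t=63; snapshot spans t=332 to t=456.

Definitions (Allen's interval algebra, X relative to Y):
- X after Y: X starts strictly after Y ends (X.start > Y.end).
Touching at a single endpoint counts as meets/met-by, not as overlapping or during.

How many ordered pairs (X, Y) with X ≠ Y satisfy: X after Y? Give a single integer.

12

Checking all 42 ordered pairs for relation 'after'; matching pairs in alphabetical order:
(audit, demo): audit after demo ✓
(audit, handoff): audit after handoff ✓
(audit, ingest): audit after ingest ✓
(audit, snapshot): audit after snapshot ✓
(deploy, demo): deploy after demo ✓
(deploy, handoff): deploy after handoff ✓
(deploy, ingest): deploy after ingest ✓
(deploy, snapshot): deploy after snapshot ✓
(handoff, demo): handoff after demo ✓
(ingest, demo): ingest after demo ✓
(lunch, demo): lunch after demo ✓
(snapshot, demo): snapshot after demo ✓
Count: 12.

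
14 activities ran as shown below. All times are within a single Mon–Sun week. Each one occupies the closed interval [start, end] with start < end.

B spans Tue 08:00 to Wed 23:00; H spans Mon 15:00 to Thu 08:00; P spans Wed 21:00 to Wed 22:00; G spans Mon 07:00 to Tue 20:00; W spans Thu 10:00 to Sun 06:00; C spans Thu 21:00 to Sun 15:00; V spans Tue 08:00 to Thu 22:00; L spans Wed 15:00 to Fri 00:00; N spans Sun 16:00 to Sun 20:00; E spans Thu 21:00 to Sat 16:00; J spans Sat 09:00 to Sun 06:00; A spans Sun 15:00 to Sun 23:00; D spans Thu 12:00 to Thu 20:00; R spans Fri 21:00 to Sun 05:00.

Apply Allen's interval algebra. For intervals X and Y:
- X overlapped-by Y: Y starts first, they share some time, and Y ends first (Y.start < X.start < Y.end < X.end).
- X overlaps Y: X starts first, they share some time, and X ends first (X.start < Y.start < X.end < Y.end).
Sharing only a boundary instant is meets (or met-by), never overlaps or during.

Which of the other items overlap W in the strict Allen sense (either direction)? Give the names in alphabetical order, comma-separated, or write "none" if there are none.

C, L, V

Target W = [Thu 10:00, Sun 06:00].
A [Sun 15:00, Sun 23:00] → after → no.
B [Tue 08:00, Wed 23:00] → before → no.
C [Thu 21:00, Sun 15:00] → overlapped-by → yes.
D [Thu 12:00, Thu 20:00] → during → no.
E [Thu 21:00, Sat 16:00] → during → no.
G [Mon 07:00, Tue 20:00] → before → no.
H [Mon 15:00, Thu 08:00] → before → no.
J [Sat 09:00, Sun 06:00] → finishes → no.
L [Wed 15:00, Fri 00:00] → overlaps → yes.
N [Sun 16:00, Sun 20:00] → after → no.
P [Wed 21:00, Wed 22:00] → before → no.
R [Fri 21:00, Sun 05:00] → during → no.
V [Tue 08:00, Thu 22:00] → overlaps → yes.
Result: C, L, V.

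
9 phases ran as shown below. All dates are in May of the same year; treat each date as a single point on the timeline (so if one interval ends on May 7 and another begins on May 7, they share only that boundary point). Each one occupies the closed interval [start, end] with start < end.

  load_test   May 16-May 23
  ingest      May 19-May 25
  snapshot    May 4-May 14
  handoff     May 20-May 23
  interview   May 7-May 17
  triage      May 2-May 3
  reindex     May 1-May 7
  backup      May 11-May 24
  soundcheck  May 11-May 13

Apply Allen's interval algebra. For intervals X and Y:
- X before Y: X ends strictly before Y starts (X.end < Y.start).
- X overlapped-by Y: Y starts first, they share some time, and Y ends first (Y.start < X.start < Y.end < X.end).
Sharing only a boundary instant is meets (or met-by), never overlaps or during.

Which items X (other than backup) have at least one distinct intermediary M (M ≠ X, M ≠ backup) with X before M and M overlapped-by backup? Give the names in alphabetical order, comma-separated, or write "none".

interview, reindex, snapshot, soundcheck, triage

Target backup = [May 11, May 24].
Intermediaries M with M overlapped-by backup: ingest.
Via ingest — items with X before ingest: interview, reindex, snapshot, soundcheck, triage.
Union: interview, reindex, snapshot, soundcheck, triage.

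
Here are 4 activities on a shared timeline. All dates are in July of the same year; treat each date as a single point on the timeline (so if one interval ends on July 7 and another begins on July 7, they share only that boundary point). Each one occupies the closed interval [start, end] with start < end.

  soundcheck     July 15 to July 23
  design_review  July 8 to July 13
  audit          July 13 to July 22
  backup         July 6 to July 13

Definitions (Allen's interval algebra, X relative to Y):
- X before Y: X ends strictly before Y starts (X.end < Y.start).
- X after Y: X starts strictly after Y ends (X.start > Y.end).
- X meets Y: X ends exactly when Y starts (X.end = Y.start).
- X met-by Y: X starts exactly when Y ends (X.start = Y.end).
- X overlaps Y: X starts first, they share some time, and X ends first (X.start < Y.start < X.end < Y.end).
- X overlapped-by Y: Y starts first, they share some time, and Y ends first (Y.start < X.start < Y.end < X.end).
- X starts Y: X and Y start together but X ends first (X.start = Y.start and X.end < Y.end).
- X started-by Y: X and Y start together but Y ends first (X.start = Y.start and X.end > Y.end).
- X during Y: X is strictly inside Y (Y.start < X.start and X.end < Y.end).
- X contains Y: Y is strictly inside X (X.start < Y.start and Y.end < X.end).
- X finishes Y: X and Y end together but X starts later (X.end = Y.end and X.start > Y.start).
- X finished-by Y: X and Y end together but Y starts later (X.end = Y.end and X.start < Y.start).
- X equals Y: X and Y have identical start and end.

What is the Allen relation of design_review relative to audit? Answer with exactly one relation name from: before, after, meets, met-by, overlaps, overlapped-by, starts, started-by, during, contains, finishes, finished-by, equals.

meets

design_review = [July 8, July 13]; audit = [July 13, July 22].
Compare endpoints: design_review.start < audit.start, design_review.start < audit.end, design_review.end = audit.start, design_review.end < audit.end.
That pattern is 'meets'.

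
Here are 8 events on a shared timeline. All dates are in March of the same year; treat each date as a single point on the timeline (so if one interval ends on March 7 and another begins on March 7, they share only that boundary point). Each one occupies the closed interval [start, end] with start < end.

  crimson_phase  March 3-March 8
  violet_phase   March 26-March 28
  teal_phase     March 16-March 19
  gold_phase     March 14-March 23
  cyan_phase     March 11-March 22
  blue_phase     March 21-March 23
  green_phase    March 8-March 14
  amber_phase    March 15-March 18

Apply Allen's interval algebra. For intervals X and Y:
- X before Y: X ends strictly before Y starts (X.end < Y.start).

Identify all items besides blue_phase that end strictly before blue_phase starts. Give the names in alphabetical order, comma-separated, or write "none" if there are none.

Target blue_phase = [March 21, March 23].
amber_phase [March 15, March 18] → before → yes.
crimson_phase [March 3, March 8] → before → yes.
cyan_phase [March 11, March 22] → overlaps → no.
gold_phase [March 14, March 23] → finished-by → no.
green_phase [March 8, March 14] → before → yes.
teal_phase [March 16, March 19] → before → yes.
violet_phase [March 26, March 28] → after → no.
Result: amber_phase, crimson_phase, green_phase, teal_phase.

amber_phase, crimson_phase, green_phase, teal_phase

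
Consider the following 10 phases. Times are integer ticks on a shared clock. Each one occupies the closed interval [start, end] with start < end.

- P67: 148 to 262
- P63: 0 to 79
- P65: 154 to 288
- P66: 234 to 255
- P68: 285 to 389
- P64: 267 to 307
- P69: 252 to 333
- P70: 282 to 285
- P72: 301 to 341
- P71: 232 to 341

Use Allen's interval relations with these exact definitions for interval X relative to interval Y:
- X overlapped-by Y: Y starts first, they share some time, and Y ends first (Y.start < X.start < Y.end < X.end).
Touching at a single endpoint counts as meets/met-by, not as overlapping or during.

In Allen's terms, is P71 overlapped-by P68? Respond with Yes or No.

No

P71 = [232, 341], P68 = [285, 389].
Actual relation of P71 to P68: overlaps.
Asked whether 'overlapped-by' holds → No.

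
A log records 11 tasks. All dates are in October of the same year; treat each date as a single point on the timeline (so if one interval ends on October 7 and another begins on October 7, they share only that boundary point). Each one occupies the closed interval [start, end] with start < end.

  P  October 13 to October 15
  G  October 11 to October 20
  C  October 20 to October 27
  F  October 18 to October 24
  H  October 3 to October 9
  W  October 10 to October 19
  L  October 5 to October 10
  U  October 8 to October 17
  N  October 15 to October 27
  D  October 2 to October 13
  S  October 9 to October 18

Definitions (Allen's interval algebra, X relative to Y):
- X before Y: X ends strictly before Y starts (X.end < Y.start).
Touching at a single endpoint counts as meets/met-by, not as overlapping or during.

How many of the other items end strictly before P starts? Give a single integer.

2

Target P = [October 13, October 15].
C [October 20, October 27] → after → no.
D [October 2, October 13] → meets → no.
F [October 18, October 24] → after → no.
G [October 11, October 20] → contains → no.
H [October 3, October 9] → before → counts.
L [October 5, October 10] → before → counts.
N [October 15, October 27] → met-by → no.
S [October 9, October 18] → contains → no.
U [October 8, October 17] → contains → no.
W [October 10, October 19] → contains → no.
Total: 2.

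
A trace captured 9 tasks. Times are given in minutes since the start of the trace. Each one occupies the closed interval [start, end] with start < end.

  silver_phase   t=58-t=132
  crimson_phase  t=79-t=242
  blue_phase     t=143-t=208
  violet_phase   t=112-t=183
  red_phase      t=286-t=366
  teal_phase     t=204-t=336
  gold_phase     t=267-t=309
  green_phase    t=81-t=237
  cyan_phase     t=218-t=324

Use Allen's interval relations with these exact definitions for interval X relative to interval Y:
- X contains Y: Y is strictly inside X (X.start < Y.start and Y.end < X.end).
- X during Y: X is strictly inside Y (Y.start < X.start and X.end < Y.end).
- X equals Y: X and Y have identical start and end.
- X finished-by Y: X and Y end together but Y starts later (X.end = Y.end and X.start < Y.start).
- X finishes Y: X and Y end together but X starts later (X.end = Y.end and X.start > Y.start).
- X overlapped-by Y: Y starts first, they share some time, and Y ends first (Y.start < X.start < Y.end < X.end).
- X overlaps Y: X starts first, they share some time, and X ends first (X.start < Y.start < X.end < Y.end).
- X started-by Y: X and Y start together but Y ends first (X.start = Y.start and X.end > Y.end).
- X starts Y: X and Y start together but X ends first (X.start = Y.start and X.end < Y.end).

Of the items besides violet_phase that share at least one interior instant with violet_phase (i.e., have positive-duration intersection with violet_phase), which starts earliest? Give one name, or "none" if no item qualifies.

Target violet_phase = [t=112, t=183].
blue_phase [t=143, t=208] → overlapped-by → candidate.
crimson_phase [t=79, t=242] → contains → candidate.
cyan_phase [t=218, t=324] → after → excluded.
gold_phase [t=267, t=309] → after → excluded.
green_phase [t=81, t=237] → contains → candidate.
red_phase [t=286, t=366] → after → excluded.
silver_phase [t=58, t=132] → overlaps → candidate.
teal_phase [t=204, t=336] → after → excluded.
Among candidates, earliest start is t=58 → silver_phase.

silver_phase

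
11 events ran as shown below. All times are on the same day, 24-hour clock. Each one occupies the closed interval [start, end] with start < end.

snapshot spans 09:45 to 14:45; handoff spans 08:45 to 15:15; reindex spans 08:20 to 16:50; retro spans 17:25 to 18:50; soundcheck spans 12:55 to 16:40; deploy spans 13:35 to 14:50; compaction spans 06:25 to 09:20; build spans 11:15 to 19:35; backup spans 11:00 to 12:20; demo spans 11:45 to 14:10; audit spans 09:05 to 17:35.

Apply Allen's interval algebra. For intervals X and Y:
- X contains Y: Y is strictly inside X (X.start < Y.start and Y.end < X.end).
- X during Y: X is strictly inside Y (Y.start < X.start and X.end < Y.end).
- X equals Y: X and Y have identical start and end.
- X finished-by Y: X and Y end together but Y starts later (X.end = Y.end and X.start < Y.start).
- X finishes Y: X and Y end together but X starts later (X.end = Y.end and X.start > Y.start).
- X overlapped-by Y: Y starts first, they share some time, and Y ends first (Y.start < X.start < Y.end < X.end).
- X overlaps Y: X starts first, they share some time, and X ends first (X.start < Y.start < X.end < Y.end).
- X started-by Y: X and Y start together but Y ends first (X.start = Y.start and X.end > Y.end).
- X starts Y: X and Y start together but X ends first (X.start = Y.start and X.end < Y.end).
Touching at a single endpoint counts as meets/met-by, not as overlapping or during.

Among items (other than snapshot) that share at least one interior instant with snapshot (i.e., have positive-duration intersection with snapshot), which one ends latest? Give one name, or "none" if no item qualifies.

Target snapshot = [09:45, 14:45].
audit [09:05, 17:35] → contains → candidate.
backup [11:00, 12:20] → during → candidate.
build [11:15, 19:35] → overlapped-by → candidate.
compaction [06:25, 09:20] → before → excluded.
demo [11:45, 14:10] → during → candidate.
deploy [13:35, 14:50] → overlapped-by → candidate.
handoff [08:45, 15:15] → contains → candidate.
reindex [08:20, 16:50] → contains → candidate.
retro [17:25, 18:50] → after → excluded.
soundcheck [12:55, 16:40] → overlapped-by → candidate.
Among candidates, latest end is 19:35 → build.

build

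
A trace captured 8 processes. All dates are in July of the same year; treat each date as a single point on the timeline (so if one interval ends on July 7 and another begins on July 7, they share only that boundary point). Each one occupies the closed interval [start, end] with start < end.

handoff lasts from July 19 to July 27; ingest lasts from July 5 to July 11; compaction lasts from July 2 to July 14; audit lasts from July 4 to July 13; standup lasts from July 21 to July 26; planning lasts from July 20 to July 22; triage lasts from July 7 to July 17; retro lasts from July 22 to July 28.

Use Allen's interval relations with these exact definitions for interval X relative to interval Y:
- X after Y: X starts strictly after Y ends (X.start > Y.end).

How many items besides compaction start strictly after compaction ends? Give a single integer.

Target compaction = [July 2, July 14].
audit [July 4, July 13] → during → no.
handoff [July 19, July 27] → after → counts.
ingest [July 5, July 11] → during → no.
planning [July 20, July 22] → after → counts.
retro [July 22, July 28] → after → counts.
standup [July 21, July 26] → after → counts.
triage [July 7, July 17] → overlapped-by → no.
Total: 4.

4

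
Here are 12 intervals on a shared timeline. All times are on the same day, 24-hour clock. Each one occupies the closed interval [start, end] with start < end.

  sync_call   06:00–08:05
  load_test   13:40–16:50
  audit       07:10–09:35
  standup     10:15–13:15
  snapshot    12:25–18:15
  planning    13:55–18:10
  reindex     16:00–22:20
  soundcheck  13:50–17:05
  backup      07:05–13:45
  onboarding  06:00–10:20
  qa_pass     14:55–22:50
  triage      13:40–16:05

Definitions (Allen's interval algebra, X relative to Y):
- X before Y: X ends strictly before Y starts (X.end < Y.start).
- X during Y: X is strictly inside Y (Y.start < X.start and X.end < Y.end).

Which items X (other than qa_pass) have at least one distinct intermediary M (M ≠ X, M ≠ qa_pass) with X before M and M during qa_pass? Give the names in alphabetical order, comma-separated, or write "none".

Target qa_pass = [14:55, 22:50].
Intermediaries M with M during qa_pass: reindex.
Via reindex — items with X before reindex: audit, backup, onboarding, standup, sync_call.
Union: audit, backup, onboarding, standup, sync_call.

audit, backup, onboarding, standup, sync_call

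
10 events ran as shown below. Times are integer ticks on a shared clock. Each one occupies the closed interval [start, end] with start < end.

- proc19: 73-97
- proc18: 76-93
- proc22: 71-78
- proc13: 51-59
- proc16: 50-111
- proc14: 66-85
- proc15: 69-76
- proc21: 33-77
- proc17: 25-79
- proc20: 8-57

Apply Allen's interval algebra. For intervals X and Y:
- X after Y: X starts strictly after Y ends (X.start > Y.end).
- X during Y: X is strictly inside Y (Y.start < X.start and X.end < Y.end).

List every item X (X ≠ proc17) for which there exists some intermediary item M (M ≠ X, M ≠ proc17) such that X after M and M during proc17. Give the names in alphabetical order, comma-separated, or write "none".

Target proc17 = [25, 79].
Intermediaries M with M during proc17: proc13, proc15, proc21, proc22.
Via proc13 — items with X after proc13: proc14, proc15, proc18, proc19, proc22.
Via proc15 — items with X after proc15: none.
Via proc21 — items with X after proc21: none.
Via proc22 — items with X after proc22: none.
Union: proc14, proc15, proc18, proc19, proc22.

proc14, proc15, proc18, proc19, proc22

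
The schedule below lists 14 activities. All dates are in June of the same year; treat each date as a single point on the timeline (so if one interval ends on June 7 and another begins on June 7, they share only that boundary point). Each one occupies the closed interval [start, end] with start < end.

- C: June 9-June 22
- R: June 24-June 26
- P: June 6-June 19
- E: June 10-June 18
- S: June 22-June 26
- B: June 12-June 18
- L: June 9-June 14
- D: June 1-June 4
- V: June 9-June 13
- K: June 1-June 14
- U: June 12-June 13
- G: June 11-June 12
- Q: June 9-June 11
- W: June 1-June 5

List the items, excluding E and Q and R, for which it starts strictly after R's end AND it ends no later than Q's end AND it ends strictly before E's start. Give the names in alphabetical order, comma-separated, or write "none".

Conditions: its start is strictly after R's end (X.start > June 26) AND its end is no later than Q's end (X.end <= June 11) AND its end is strictly before E's start (X.end < June 10).
B: start June 12 > June 26? ✗; end June 18 <= June 11? ✗; end June 18 < June 10? ✗ → no.
C: start June 9 > June 26? ✗; end June 22 <= June 11? ✗; end June 22 < June 10? ✗ → no.
D: start June 1 > June 26? ✗; end June 4 <= June 11? ✓; end June 4 < June 10? ✓ → no.
G: start June 11 > June 26? ✗; end June 12 <= June 11? ✗; end June 12 < June 10? ✗ → no.
K: start June 1 > June 26? ✗; end June 14 <= June 11? ✗; end June 14 < June 10? ✗ → no.
L: start June 9 > June 26? ✗; end June 14 <= June 11? ✗; end June 14 < June 10? ✗ → no.
P: start June 6 > June 26? ✗; end June 19 <= June 11? ✗; end June 19 < June 10? ✗ → no.
S: start June 22 > June 26? ✗; end June 26 <= June 11? ✗; end June 26 < June 10? ✗ → no.
U: start June 12 > June 26? ✗; end June 13 <= June 11? ✗; end June 13 < June 10? ✗ → no.
V: start June 9 > June 26? ✗; end June 13 <= June 11? ✗; end June 13 < June 10? ✗ → no.
W: start June 1 > June 26? ✗; end June 5 <= June 11? ✓; end June 5 < June 10? ✓ → no.
Result: none.

none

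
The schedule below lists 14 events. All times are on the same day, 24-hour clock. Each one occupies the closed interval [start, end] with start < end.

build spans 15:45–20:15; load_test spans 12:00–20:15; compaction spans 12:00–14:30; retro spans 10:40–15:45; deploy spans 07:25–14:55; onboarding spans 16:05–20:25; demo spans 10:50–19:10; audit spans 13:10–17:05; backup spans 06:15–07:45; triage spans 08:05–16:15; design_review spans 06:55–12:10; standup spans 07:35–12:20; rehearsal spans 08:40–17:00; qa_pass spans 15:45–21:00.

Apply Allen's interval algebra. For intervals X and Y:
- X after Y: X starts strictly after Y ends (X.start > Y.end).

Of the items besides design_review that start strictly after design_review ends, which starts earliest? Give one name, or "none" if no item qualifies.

audit

Target design_review = [06:55, 12:10].
audit [13:10, 17:05] → after → candidate.
backup [06:15, 07:45] → overlaps → excluded.
build [15:45, 20:15] → after → candidate.
compaction [12:00, 14:30] → overlapped-by → excluded.
demo [10:50, 19:10] → overlapped-by → excluded.
deploy [07:25, 14:55] → overlapped-by → excluded.
load_test [12:00, 20:15] → overlapped-by → excluded.
onboarding [16:05, 20:25] → after → candidate.
qa_pass [15:45, 21:00] → after → candidate.
rehearsal [08:40, 17:00] → overlapped-by → excluded.
retro [10:40, 15:45] → overlapped-by → excluded.
standup [07:35, 12:20] → overlapped-by → excluded.
triage [08:05, 16:15] → overlapped-by → excluded.
Among candidates, earliest start is 13:10 → audit.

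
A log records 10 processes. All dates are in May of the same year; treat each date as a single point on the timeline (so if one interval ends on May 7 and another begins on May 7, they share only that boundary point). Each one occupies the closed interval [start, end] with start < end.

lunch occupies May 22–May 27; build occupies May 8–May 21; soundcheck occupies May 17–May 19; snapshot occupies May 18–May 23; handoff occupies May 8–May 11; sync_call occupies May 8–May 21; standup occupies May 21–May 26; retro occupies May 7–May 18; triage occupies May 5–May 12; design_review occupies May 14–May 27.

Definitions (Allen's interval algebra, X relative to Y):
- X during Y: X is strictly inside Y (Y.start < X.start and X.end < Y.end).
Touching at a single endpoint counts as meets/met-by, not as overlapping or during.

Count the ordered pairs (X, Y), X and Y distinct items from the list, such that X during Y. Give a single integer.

7

Checking all 90 ordered pairs for relation 'during'; matching pairs in alphabetical order:
(handoff, retro): handoff during retro ✓
(handoff, triage): handoff during triage ✓
(snapshot, design_review): snapshot during design_review ✓
(soundcheck, build): soundcheck during build ✓
(soundcheck, design_review): soundcheck during design_review ✓
(soundcheck, sync_call): soundcheck during sync_call ✓
(standup, design_review): standup during design_review ✓
Count: 7.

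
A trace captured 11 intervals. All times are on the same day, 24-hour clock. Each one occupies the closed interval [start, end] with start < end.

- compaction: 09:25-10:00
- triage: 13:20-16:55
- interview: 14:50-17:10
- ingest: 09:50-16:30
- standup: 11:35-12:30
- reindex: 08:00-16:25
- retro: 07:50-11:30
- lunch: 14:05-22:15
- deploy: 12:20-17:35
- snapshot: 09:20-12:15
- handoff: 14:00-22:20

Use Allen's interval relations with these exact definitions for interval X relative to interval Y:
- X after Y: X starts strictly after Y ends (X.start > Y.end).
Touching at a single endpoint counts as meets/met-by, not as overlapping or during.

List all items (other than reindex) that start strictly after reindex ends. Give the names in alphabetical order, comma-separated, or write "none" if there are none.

none

Target reindex = [08:00, 16:25].
compaction [09:25, 10:00] → during → no.
deploy [12:20, 17:35] → overlapped-by → no.
handoff [14:00, 22:20] → overlapped-by → no.
ingest [09:50, 16:30] → overlapped-by → no.
interview [14:50, 17:10] → overlapped-by → no.
lunch [14:05, 22:15] → overlapped-by → no.
retro [07:50, 11:30] → overlaps → no.
snapshot [09:20, 12:15] → during → no.
standup [11:35, 12:30] → during → no.
triage [13:20, 16:55] → overlapped-by → no.
Result: none.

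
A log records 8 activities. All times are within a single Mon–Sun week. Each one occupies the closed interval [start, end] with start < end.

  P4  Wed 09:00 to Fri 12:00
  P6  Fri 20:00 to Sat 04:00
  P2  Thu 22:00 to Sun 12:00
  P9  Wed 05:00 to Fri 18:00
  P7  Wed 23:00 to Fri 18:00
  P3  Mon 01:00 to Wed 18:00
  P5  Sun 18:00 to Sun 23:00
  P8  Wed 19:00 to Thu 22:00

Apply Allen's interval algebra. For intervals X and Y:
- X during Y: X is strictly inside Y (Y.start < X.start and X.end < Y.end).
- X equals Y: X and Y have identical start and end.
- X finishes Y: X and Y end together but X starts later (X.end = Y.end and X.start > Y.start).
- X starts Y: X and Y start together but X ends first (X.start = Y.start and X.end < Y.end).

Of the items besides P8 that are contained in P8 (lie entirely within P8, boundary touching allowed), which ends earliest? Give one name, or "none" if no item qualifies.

Target P8 = [Wed 19:00, Thu 22:00].
P2 [Thu 22:00, Sun 12:00] → met-by → excluded.
P3 [Mon 01:00, Wed 18:00] → before → excluded.
P4 [Wed 09:00, Fri 12:00] → contains → excluded.
P5 [Sun 18:00, Sun 23:00] → after → excluded.
P6 [Fri 20:00, Sat 04:00] → after → excluded.
P7 [Wed 23:00, Fri 18:00] → overlapped-by → excluded.
P9 [Wed 05:00, Fri 18:00] → contains → excluded.
No candidates → none.

none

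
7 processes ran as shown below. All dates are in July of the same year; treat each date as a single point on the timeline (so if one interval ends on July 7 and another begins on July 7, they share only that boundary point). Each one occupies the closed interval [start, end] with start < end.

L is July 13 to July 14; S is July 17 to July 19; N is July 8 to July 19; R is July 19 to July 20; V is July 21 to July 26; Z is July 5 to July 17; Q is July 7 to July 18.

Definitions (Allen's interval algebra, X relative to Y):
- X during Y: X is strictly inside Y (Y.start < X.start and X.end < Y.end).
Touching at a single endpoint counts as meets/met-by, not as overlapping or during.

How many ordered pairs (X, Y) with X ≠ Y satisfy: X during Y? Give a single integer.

3

Checking all 42 ordered pairs for relation 'during'; matching pairs in alphabetical order:
(L, N): L during N ✓
(L, Q): L during Q ✓
(L, Z): L during Z ✓
Count: 3.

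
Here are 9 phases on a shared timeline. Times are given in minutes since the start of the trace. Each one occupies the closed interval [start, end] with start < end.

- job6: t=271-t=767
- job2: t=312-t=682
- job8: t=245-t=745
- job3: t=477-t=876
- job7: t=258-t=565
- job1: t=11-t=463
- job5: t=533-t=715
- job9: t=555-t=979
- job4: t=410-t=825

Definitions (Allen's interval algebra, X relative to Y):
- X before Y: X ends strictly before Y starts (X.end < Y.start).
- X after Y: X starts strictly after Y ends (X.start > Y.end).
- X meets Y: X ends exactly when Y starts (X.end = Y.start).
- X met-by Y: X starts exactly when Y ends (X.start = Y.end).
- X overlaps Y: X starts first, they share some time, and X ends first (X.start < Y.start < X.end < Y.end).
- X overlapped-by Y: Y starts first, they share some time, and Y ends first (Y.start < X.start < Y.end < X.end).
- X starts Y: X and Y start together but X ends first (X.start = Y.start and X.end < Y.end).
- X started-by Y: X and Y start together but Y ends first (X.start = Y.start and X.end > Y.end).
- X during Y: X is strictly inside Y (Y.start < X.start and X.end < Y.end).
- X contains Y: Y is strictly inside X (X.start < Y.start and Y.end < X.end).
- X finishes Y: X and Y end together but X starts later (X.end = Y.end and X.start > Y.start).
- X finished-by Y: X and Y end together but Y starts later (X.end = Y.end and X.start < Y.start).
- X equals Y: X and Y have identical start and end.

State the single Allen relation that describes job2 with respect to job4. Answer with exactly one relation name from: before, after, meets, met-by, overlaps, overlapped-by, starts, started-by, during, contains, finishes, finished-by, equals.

overlaps

job2 = [t=312, t=682]; job4 = [t=410, t=825].
Compare endpoints: job2.start < job4.start, job2.start < job4.end, job2.end > job4.start, job2.end < job4.end.
That pattern is 'overlaps'.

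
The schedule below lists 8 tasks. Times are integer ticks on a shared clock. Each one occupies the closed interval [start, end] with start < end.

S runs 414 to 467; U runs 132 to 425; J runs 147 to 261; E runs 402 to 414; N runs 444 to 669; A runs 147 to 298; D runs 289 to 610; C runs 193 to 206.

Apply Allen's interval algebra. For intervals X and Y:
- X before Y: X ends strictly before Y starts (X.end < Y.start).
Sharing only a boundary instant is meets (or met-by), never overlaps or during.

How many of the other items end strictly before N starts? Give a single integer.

5

Target N = [444, 669].
A [147, 298] → before → counts.
C [193, 206] → before → counts.
D [289, 610] → overlaps → no.
E [402, 414] → before → counts.
J [147, 261] → before → counts.
S [414, 467] → overlaps → no.
U [132, 425] → before → counts.
Total: 5.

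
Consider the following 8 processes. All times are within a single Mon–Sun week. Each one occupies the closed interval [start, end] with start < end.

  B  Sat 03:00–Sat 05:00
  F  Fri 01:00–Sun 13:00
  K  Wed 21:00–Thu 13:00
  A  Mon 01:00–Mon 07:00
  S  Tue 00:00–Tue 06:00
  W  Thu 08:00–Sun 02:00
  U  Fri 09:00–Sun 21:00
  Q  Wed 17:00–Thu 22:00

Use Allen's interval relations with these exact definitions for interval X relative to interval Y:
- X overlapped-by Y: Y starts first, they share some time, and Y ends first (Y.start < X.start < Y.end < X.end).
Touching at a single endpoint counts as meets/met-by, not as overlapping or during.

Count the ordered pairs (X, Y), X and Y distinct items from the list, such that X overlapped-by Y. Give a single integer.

5

Checking all 56 ordered pairs for relation 'overlapped-by'; matching pairs in alphabetical order:
(F, W): F overlapped-by W ✓
(U, F): U overlapped-by F ✓
(U, W): U overlapped-by W ✓
(W, K): W overlapped-by K ✓
(W, Q): W overlapped-by Q ✓
Count: 5.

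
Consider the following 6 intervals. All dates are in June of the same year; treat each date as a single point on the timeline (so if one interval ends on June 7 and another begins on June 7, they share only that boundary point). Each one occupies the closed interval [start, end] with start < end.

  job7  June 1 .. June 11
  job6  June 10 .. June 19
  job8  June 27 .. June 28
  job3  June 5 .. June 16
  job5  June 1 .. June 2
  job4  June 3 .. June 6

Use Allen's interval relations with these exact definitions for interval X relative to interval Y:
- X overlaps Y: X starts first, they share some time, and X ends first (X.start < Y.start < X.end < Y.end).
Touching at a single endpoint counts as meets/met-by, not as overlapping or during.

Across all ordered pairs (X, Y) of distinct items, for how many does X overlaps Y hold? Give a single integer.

4

Checking all 30 ordered pairs for relation 'overlaps'; matching pairs in alphabetical order:
(job3, job6): job3 overlaps job6 ✓
(job4, job3): job4 overlaps job3 ✓
(job7, job3): job7 overlaps job3 ✓
(job7, job6): job7 overlaps job6 ✓
Count: 4.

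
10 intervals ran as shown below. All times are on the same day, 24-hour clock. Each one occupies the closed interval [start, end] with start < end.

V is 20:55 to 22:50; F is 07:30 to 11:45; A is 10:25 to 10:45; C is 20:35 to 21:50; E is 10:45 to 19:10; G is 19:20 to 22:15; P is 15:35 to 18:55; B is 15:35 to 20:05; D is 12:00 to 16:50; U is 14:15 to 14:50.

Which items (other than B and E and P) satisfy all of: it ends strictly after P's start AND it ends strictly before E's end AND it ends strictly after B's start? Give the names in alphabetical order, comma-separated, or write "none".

Conditions: its end is strictly after P's start (X.end > 15:35) AND its end is strictly before E's end (X.end < 19:10) AND its end is strictly after B's start (X.end > 15:35).
A: end 10:45 > 15:35? ✗; end 10:45 < 19:10? ✓; end 10:45 > 15:35? ✗ → no.
C: end 21:50 > 15:35? ✓; end 21:50 < 19:10? ✗; end 21:50 > 15:35? ✓ → no.
D: end 16:50 > 15:35? ✓; end 16:50 < 19:10? ✓; end 16:50 > 15:35? ✓ → yes.
F: end 11:45 > 15:35? ✗; end 11:45 < 19:10? ✓; end 11:45 > 15:35? ✗ → no.
G: end 22:15 > 15:35? ✓; end 22:15 < 19:10? ✗; end 22:15 > 15:35? ✓ → no.
U: end 14:50 > 15:35? ✗; end 14:50 < 19:10? ✓; end 14:50 > 15:35? ✗ → no.
V: end 22:50 > 15:35? ✓; end 22:50 < 19:10? ✗; end 22:50 > 15:35? ✓ → no.
Result: D.

D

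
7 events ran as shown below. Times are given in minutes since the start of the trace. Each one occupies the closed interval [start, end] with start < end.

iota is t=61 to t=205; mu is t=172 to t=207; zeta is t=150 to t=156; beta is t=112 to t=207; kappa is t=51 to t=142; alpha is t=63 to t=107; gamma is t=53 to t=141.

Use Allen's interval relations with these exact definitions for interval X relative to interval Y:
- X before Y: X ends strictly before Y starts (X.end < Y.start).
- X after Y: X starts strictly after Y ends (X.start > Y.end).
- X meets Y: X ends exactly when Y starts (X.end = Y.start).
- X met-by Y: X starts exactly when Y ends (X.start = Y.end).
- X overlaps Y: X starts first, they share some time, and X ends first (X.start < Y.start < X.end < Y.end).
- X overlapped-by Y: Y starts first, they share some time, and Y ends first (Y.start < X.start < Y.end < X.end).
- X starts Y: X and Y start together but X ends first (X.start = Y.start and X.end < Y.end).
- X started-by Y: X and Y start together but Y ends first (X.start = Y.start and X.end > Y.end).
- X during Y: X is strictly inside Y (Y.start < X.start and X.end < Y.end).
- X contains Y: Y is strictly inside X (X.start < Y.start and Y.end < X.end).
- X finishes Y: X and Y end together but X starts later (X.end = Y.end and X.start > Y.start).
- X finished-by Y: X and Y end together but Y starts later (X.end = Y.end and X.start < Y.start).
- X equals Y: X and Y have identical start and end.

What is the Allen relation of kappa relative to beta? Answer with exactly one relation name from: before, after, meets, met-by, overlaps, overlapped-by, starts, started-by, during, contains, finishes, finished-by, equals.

kappa = [t=51, t=142]; beta = [t=112, t=207].
Compare endpoints: kappa.start < beta.start, kappa.start < beta.end, kappa.end > beta.start, kappa.end < beta.end.
That pattern is 'overlaps'.

overlaps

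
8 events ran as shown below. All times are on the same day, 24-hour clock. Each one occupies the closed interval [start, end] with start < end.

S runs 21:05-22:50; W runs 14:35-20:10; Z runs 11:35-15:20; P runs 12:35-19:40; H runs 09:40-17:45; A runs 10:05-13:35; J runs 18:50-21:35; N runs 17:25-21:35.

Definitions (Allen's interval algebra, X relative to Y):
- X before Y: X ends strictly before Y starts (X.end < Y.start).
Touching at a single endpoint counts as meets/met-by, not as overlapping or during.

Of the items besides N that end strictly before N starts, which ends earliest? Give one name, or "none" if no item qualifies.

Target N = [17:25, 21:35].
A [10:05, 13:35] → before → candidate.
H [09:40, 17:45] → overlaps → excluded.
J [18:50, 21:35] → finishes → excluded.
P [12:35, 19:40] → overlaps → excluded.
S [21:05, 22:50] → overlapped-by → excluded.
W [14:35, 20:10] → overlaps → excluded.
Z [11:35, 15:20] → before → candidate.
Among candidates, earliest end is 13:35 → A.

A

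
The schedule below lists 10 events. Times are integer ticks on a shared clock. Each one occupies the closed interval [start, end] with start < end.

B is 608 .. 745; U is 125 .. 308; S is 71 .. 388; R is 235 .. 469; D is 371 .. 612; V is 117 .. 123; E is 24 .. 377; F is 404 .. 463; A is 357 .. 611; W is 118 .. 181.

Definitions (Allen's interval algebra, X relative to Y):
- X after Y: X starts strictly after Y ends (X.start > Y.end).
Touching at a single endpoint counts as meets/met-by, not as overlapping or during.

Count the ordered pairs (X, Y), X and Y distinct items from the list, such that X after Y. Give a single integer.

Checking all 90 ordered pairs for relation 'after'; matching pairs in alphabetical order:
(A, U): A after U ✓
(A, V): A after V ✓
(A, W): A after W ✓
(B, E): B after E ✓
(B, F): B after F ✓
(B, R): B after R ✓
(B, S): B after S ✓
(B, U): B after U ✓
(B, V): B after V ✓
(B, W): B after W ✓
(D, U): D after U ✓
(D, V): D after V ✓
(D, W): D after W ✓
(F, E): F after E ✓
(F, S): F after S ✓
(F, U): F after U ✓
(F, V): F after V ✓
(F, W): F after W ✓
(R, V): R after V ✓
(R, W): R after W ✓
(U, V): U after V ✓
Count: 21.

21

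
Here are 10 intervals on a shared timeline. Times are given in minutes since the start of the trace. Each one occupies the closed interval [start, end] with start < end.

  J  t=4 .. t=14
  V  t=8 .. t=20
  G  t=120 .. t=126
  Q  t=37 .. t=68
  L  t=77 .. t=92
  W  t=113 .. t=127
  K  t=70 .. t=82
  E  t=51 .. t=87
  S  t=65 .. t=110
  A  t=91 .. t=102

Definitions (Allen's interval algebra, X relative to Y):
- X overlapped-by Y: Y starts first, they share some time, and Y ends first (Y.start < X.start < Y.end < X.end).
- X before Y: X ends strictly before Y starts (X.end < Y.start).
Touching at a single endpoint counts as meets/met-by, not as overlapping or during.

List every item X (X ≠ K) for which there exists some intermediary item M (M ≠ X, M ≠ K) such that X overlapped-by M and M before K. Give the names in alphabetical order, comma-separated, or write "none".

E, S, V

Target K = [t=70, t=82].
Intermediaries M with M before K: J, Q, V.
Via J — items with X overlapped-by J: V.
Via Q — items with X overlapped-by Q: E, S.
Via V — items with X overlapped-by V: none.
Union: E, S, V.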